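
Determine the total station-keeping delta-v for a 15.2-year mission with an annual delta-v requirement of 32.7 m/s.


dV = rate * years = 32.7 * 15.2
dV = 497.0400 m/s

497.0400 m/s


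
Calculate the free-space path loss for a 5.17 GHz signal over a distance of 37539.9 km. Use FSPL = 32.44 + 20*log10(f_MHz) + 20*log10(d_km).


f = 5.17 GHz = 5170.0000 MHz
d = 37539.9 km
FSPL = 32.44 + 20*log10(5170.0000) + 20*log10(37539.9)
FSPL = 32.44 + 74.2698 + 91.4899
FSPL = 198.1997 dB

198.1997 dB


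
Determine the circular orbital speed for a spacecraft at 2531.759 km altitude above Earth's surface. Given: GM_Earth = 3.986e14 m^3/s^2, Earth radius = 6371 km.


r = R_E + alt = 6371.0 + 2531.759 = 8902.7590 km = 8.902759e+06 m
v = sqrt(mu/r) = sqrt(3.986e14 / 8.902759e+06) = 6691.2359 m/s = 6.6912 km/s

6.6912 km/s


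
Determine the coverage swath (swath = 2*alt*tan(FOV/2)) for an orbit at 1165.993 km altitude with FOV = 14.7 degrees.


FOV = 14.7 deg = 0.2565634 rad
swath = 2 * alt * tan(FOV/2) = 2 * 1165.993 * tan(0.1282817)
swath = 2 * 1165.993 * 0.12899
swath = 300.8030 km

300.8030 km


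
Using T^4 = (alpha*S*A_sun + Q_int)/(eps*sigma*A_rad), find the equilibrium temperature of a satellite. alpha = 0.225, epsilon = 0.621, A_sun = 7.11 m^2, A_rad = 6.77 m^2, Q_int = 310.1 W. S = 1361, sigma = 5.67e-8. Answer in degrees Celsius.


Numerator = alpha*S*A_sun + Q_int = 0.225*1361*7.11 + 310.1 = 2487.3598 W
Denominator = eps*sigma*A_rad = 0.621*5.67e-8*6.77 = 2.3837644e-07 W/K^4
T^4 = 1.0434587e+10 K^4
T = 319.6089 K = 46.4589 C

46.4589 degrees Celsius


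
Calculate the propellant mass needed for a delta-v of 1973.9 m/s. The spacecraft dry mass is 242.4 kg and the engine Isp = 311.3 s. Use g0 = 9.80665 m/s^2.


ve = Isp * g0 = 311.3 * 9.80665 = 3052.810145 m/s
mass ratio = exp(dv/ve) = exp(1973.9/3052.810145) = 1.90900963
m_prop = m_dry * (mr - 1) = 242.4 * (1.90900963 - 1)
m_prop = 220.3439 kg

220.3439 kg


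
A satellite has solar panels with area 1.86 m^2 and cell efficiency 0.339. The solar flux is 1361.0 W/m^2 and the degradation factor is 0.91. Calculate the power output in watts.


P = area * eta * S * degradation
P = 1.86 * 0.339 * 1361.0 * 0.91
P = 780.9301 W

780.9301 W


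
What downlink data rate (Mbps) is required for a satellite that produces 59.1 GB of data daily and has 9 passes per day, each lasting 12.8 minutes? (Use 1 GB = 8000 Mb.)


total contact time = 9 * 12.8 * 60 = 6912.0000 s
data = 59.1 GB = 472800.0000 Mb
rate = 472800.0000 / 6912.0000 = 68.4028 Mbps

68.4028 Mbps


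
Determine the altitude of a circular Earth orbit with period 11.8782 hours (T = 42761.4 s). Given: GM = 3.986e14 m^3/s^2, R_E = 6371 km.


T = 42761.4 s
r = (mu*T^2/(4*pi^2))^(1/3) = (3.986e14 * 42761.4^2 / (4*pi^2))^(1/3)
r = 2.6429795e+07 m = 26429.7951 km
alt = r - R_E = 26429.7951 - 6371 = 20058.7951 km

20058.7951 km


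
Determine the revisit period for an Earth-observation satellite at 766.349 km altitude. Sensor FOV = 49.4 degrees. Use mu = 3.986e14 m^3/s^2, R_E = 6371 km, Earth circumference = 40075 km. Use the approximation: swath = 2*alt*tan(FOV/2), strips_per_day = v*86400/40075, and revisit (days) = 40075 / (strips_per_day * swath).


swath = 2*766.349*tan(0.4310963) = 704.9623 km
v = sqrt(mu/r) = 7473.0894 m/s = 7.4731 km/s
strips/day = v*86400/40075 = 7.4731*86400/40075 = 16.1117
coverage/day = strips * swath = 16.1117 * 704.9623 = 11358.1158 km
revisit = 40075 / 11358.1158 = 3.5283 days

3.5283 days


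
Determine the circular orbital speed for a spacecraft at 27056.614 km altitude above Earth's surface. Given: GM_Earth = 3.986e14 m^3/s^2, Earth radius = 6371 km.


r = R_E + alt = 6371.0 + 27056.614 = 33427.6140 km = 3.3427614e+07 m
v = sqrt(mu/r) = sqrt(3.986e14 / 3.3427614e+07) = 3453.1541 m/s = 3.4532 km/s

3.4532 km/s


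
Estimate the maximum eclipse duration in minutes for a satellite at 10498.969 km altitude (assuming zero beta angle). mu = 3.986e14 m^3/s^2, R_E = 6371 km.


r = 16869.9690 km
T = 363.4389 min
Eclipse fraction = arcsin(R_E/r)/pi = arcsin(6371.0000/16869.9690)/pi
= arcsin(0.3776533)/pi = 0.1232689
Eclipse duration = 0.1232689 * 363.4389 = 44.8007 min

44.8007 minutes


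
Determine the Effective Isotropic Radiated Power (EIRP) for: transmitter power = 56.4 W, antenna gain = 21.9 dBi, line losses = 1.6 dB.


Pt = 56.4 W = 17.5128 dBW
EIRP = Pt_dBW + Gt - losses = 17.5128 + 21.9 - 1.6 = 37.8128 dBW

37.8128 dBW


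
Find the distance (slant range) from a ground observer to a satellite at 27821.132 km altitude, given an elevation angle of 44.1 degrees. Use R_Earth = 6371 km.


h = 27821.132 km, el = 44.1 deg
d = -R_E*sin(el) + sqrt((R_E*sin(el))^2 + 2*R_E*h + h^2)
d = -6371.0000*sin(0.7696902) + sqrt((6371.0000*0.6959128)^2 + 2*6371.0000*27821.132 + 27821.132^2)
d = 29450.9909 km

29450.9909 km


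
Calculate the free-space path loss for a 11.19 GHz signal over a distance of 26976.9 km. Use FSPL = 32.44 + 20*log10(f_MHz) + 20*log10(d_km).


f = 11.19 GHz = 11190.0000 MHz
d = 26976.9 km
FSPL = 32.44 + 20*log10(11190.0000) + 20*log10(26976.9)
FSPL = 32.44 + 80.9766 + 88.6198
FSPL = 202.0364 dB

202.0364 dB


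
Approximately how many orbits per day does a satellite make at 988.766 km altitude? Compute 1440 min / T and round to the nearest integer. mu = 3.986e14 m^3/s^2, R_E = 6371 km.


r = 7.359766e+06 m
T = 2*pi*sqrt(r^3/mu) = 6283.5812 s = 104.7264 min
revs/day = 1440 / 104.7264 = 13.7501
Rounded: 14 revolutions per day

14 revolutions per day


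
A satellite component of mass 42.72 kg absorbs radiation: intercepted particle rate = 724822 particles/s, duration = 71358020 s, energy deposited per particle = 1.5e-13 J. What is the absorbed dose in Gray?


Total energy deposited = rate * time * E_per
  = 724822 * 71358020 * 1.5e-13 = 7.7583 J
Dose = E_total / mass = 7.7583 / 42.72
Dose = 0.1816077 Gy

0.1816 Gy


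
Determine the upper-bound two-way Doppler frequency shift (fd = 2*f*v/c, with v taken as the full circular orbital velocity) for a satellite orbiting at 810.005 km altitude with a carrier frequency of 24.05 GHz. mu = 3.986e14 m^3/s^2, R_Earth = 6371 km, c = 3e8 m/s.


r = 7.181005e+06 m
v = sqrt(mu/r) = 7450.3390 m/s (worst-case radial velocity)
f = 24.05 GHz = 2.405e+10 Hz
fd = 2*f*v/c = 2*2.405e+10*7450.3390/3.0e+08
fd = 1.1945377e+06 Hz

1.1945e+06 Hz


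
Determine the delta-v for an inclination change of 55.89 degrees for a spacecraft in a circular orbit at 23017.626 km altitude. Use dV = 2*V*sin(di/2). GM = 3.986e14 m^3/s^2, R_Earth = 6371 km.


r = 29388.6260 km = 2.9388626e+07 m
V = sqrt(mu/r) = 3682.8074 m/s
di = 55.89 deg = 0.9754645 rad
dV = 2*V*sin(di/2) = 2*3682.8074*sin(0.4877323)
dV = 3451.7022 m/s = 3.4517 km/s

3.4517 km/s


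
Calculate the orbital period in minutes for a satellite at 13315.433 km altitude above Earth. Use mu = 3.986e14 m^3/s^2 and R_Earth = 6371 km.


r = 19686.4330 km = 1.9686433e+07 m
T = 2*pi*sqrt(r^3/mu) = 2*pi*sqrt(7.6295882e+21 / 3.986e14)
T = 27489.1791 s = 458.1530 min

458.1530 minutes


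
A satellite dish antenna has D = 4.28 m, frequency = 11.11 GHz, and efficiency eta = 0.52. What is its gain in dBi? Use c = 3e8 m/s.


lambda = c/f = 3e8 / 1.111e+10 = 0.0270027 m
G = eta*(pi*D/lambda)^2 = 0.52*(pi*4.28/0.0270027)^2
G = 128936.6064 (linear)
G = 10*log10(128936.6064) = 51.1038 dBi

51.1038 dBi


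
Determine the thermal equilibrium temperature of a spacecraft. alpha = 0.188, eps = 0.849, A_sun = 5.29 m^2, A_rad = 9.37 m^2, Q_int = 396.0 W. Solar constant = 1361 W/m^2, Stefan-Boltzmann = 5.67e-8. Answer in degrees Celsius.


Numerator = alpha*S*A_sun + Q_int = 0.188*1361*5.29 + 396.0 = 1749.5417 W
Denominator = eps*sigma*A_rad = 0.849*5.67e-8*9.37 = 4.5105587e-07 W/K^4
T^4 = 3.8787694e+09 K^4
T = 249.5591 K = -23.5909 C

-23.5909 degrees Celsius


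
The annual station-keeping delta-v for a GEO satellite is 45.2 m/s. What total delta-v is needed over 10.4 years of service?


dV = rate * years = 45.2 * 10.4
dV = 470.0800 m/s

470.0800 m/s


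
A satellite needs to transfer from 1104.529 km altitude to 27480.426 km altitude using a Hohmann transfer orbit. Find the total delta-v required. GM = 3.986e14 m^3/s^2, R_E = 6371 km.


r1 = 7475.5290 km = 7.475529e+06 m
r2 = 33851.4260 km = 3.3851426e+07 m
dv1 = sqrt(mu/r1)*(sqrt(2*r2/(r1+r2)) - 1) = 2044.0885 m/s
dv2 = sqrt(mu/r2)*(1 - sqrt(2*r1/(r1+r2))) = 1367.5185 m/s
total dv = |dv1| + |dv2| = 2044.0885 + 1367.5185 = 3411.6069 m/s = 3.4116 km/s

3.4116 km/s


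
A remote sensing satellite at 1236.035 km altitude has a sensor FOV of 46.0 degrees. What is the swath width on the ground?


FOV = 46.0 deg = 0.8028515 rad
swath = 2 * alt * tan(FOV/2) = 2 * 1236.035 * tan(0.4014257)
swath = 2 * 1236.035 * 0.4244748
swath = 1049.3315 km

1049.3315 km


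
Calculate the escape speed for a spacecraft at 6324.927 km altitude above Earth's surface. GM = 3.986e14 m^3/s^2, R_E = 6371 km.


r = 6371.0 + 6324.927 = 12695.9270 km = 1.2695927e+07 m
v_esc = sqrt(2*mu/r) = sqrt(2*3.986e14 / 1.2695927e+07)
v_esc = 7924.1272 m/s = 7.9241 km/s

7.9241 km/s


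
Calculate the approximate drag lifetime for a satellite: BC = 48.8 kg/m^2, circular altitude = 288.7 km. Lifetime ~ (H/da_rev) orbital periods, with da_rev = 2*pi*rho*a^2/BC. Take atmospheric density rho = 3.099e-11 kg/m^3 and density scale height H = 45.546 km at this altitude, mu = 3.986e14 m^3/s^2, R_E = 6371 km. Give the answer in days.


a = R_E + alt = 6659.7000 km = 6.6597e+06 m
da_rev = 2*pi*rho*a^2/BC = 2*pi*3.099e-11*(6.6597e+06)^2/48.8 = 176.966456 m per revolution
N = H/da_rev = 45546.0000 m / 176.966456 m = 257.3708 revolutions
P = 2*pi*sqrt(a^3/mu) = 5408.7041 s
lifetime = N*P = 257.3708 * 5408.7041 = 1.3920425e+06 s = 16.1116 days

16.1116 days


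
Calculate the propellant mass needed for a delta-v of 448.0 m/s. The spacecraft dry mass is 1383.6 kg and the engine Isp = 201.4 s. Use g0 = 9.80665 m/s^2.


ve = Isp * g0 = 201.4 * 9.80665 = 1975.059310 m/s
mass ratio = exp(dv/ve) = exp(448.0/1975.059310) = 1.25461485
m_prop = m_dry * (mr - 1) = 1383.6 * (1.25461485 - 1)
m_prop = 352.2851 kg

352.2851 kg


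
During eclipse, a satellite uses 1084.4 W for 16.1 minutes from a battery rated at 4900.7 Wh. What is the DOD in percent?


E_used = P * t / 60 = 1084.4 * 16.1 / 60 = 290.9807 Wh
DOD = E_used / E_total * 100 = 290.9807 / 4900.7 * 100
DOD = 5.9375 %

5.9375 %


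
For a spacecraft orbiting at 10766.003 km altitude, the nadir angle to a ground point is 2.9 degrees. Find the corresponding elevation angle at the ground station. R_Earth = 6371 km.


r = R_E + alt = 17137.0030 km
Law of sines in the satellite / Earth-center / ground-point triangle:
  sin(nadir)/R_E = sin(90 + el)/r  =>  cos(el) = (r/R_E)*sin(nadir)
cos(el) = (17137.0030 / 6371.0000) * sin(2.9 deg) = 0.1360872
el = arccos(0.1360872) = 82.1785 deg
(Earth-central angle = 90 - nadir - el = 4.9215 deg)

82.1785 degrees


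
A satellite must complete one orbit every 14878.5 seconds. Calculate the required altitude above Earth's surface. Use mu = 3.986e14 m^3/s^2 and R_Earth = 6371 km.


T = 14878.5 s
r = (mu*T^2/(4*pi^2))^(1/3) = (3.986e14 * 14878.5^2 / (4*pi^2))^(1/3)
r = 1.3074707e+07 m = 13074.7066 km
alt = r - R_E = 13074.7066 - 6371 = 6703.7066 km

6703.7066 km


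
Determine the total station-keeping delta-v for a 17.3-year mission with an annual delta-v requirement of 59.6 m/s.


dV = rate * years = 59.6 * 17.3
dV = 1031.0800 m/s

1031.0800 m/s


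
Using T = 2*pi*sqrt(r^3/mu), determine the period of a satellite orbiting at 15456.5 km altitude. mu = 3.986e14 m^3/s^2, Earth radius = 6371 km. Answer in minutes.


r = 21827.5000 km = 2.18275e+07 m
T = 2*pi*sqrt(r^3/mu) = 2*pi*sqrt(1.0399489e+22 / 3.986e14)
T = 32093.5099 s = 534.8918 min

534.8918 minutes


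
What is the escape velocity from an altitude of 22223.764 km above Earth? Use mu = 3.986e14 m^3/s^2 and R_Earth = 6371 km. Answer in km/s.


r = 6371.0 + 22223.764 = 28594.7640 km = 2.8594764e+07 m
v_esc = sqrt(2*mu/r) = sqrt(2*3.986e14 / 2.8594764e+07)
v_esc = 5280.0786 m/s = 5.2801 km/s

5.2801 km/s


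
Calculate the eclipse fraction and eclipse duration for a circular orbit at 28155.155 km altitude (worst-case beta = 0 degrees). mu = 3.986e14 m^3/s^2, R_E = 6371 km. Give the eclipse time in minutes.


r = 34526.1550 km
T = 1064.0996 min
Eclipse fraction = arcsin(R_E/r)/pi = arcsin(6371.0000/34526.1550)/pi
= arcsin(0.1845268)/pi = 0.05907524
Eclipse duration = 0.05907524 * 1064.0996 = 62.8619 min

62.8619 minutes


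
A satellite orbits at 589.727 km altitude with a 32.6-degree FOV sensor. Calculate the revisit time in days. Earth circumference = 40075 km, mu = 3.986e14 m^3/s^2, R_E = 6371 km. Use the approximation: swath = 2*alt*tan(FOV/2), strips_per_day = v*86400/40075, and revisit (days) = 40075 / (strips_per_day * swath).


swath = 2*589.727*tan(0.2844887) = 344.8965 km
v = sqrt(mu/r) = 7567.3069 m/s = 7.5673 km/s
strips/day = v*86400/40075 = 7.5673*86400/40075 = 16.3148
coverage/day = strips * swath = 16.3148 * 344.8965 = 5626.9146 km
revisit = 40075 / 5626.9146 = 7.1220 days

7.1220 days


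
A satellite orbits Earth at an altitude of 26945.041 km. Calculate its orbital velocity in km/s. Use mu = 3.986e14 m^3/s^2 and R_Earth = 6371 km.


r = R_E + alt = 6371.0 + 26945.041 = 33316.0410 km = 3.3316041e+07 m
v = sqrt(mu/r) = sqrt(3.986e14 / 3.3316041e+07) = 3458.9314 m/s = 3.4589 km/s

3.4589 km/s


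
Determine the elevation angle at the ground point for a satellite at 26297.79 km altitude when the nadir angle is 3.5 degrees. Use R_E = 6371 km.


r = R_E + alt = 32668.7900 km
Law of sines in the satellite / Earth-center / ground-point triangle:
  sin(nadir)/R_E = sin(90 + el)/r  =>  cos(el) = (r/R_E)*sin(nadir)
cos(el) = (32668.7900 / 6371.0000) * sin(3.5 deg) = 0.3130406
el = arccos(0.3130406) = 71.7574 deg
(Earth-central angle = 90 - nadir - el = 14.7426 deg)

71.7574 degrees


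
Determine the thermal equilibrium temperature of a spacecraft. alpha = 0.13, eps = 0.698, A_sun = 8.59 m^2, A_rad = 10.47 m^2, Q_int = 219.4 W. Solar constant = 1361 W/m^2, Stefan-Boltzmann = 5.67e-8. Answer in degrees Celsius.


Numerator = alpha*S*A_sun + Q_int = 0.13*1361*8.59 + 219.4 = 1739.2287 W
Denominator = eps*sigma*A_rad = 0.698*5.67e-8*10.47 = 4.14367e-07 W/K^4
T^4 = 4.1973147e+09 K^4
T = 254.5323 K = -18.6177 C

-18.6177 degrees Celsius


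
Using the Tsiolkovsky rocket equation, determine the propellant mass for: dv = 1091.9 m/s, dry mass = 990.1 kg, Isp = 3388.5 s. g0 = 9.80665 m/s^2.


ve = Isp * g0 = 3388.5 * 9.80665 = 33229.833525 m/s
mass ratio = exp(dv/ve) = exp(1091.9/33229.833525) = 1.03340485
m_prop = m_dry * (mr - 1) = 990.1 * (1.03340485 - 1)
m_prop = 33.0741 kg

33.0741 kg


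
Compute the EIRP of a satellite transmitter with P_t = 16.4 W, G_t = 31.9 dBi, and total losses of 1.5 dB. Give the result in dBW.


Pt = 16.4 W = 12.1484 dBW
EIRP = Pt_dBW + Gt - losses = 12.1484 + 31.9 - 1.5 = 42.5484 dBW

42.5484 dBW


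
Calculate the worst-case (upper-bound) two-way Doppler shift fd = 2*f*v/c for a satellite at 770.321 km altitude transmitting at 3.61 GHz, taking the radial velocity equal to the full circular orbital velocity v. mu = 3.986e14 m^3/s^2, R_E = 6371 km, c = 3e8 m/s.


r = 7.141321e+06 m
v = sqrt(mu/r) = 7471.0109 m/s (worst-case radial velocity)
f = 3.61 GHz = 3.61e+09 Hz
fd = 2*f*v/c = 2*3.61e+09*7471.0109/3.0e+08
fd = 179802.3289 Hz

179802.3289 Hz


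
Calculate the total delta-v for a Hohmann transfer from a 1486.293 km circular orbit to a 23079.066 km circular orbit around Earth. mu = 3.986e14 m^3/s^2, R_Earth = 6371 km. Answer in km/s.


r1 = 7857.2930 km = 7.857293e+06 m
r2 = 29450.0660 km = 2.9450066e+07 m
dv1 = sqrt(mu/r1)*(sqrt(2*r2/(r1+r2)) - 1) = 1826.8868 m/s
dv2 = sqrt(mu/r2)*(1 - sqrt(2*r1/(r1+r2))) = 1291.2639 m/s
total dv = |dv1| + |dv2| = 1826.8868 + 1291.2639 = 3118.1508 m/s = 3.1182 km/s

3.1182 km/s


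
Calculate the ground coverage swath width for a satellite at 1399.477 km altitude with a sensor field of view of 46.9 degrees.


FOV = 46.9 deg = 0.8185594 rad
swath = 2 * alt * tan(FOV/2) = 2 * 1399.477 * tan(0.4092797)
swath = 2 * 1399.477 * 0.4337751
swath = 1214.1166 km

1214.1166 km


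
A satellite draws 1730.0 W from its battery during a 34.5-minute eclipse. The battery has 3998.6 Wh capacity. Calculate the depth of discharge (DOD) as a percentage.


E_used = P * t / 60 = 1730.0 * 34.5 / 60 = 994.7500 Wh
DOD = E_used / E_total * 100 = 994.7500 / 3998.6 * 100
DOD = 24.8775 %

24.8775 %


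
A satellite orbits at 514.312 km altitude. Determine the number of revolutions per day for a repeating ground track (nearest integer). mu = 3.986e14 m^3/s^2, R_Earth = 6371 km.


r = 6.885312e+06 m
T = 2*pi*sqrt(r^3/mu) = 5685.8665 s = 94.7644 min
revs/day = 1440 / 94.7644 = 15.1956
Rounded: 15 revolutions per day

15 revolutions per day


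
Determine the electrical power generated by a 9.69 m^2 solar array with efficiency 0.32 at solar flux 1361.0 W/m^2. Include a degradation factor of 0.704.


P = area * eta * S * degradation
P = 9.69 * 0.32 * 1361.0 * 0.704
P = 2971.0129 W

2971.0129 W


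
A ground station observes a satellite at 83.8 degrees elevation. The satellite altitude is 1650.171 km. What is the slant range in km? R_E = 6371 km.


h = 1650.171 km, el = 83.8 deg
d = -R_E*sin(el) + sqrt((R_E*sin(el))^2 + 2*R_E*h + h^2)
d = -6371.0000*sin(1.4626) + sqrt((6371.0000*0.994151)^2 + 2*6371.0000*1650.171 + 1650.171^2)
d = 1657.8693 km

1657.8693 km


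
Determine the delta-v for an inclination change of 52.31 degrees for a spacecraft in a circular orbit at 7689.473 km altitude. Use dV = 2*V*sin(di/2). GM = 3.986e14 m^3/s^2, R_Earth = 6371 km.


r = 14060.4730 km = 1.4060473e+07 m
V = sqrt(mu/r) = 5324.3756 m/s
di = 52.31 deg = 0.9129817 rad
dV = 2*V*sin(di/2) = 2*5324.3756*sin(0.4564909)
dV = 4693.9803 m/s = 4.6940 km/s

4.6940 km/s


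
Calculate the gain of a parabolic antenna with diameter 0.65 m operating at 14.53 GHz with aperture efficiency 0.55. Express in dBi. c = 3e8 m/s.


lambda = c/f = 3e8 / 1.453e+10 = 0.02064694 m
G = eta*(pi*D/lambda)^2 = 0.55*(pi*0.65/0.02064694)^2
G = 5379.9454 (linear)
G = 10*log10(5379.9454) = 37.3078 dBi

37.3078 dBi


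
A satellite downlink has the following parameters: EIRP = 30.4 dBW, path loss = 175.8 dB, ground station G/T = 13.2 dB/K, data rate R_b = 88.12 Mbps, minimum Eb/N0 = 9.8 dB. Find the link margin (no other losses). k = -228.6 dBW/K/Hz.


C/N0 = EIRP - FSPL + G/T - k = 30.4 - 175.8 + 13.2 - (-228.6)
C/N0 = 96.4000 dB-Hz
R_b = 88.12 Mbps = 8.812e+07 bps -> 10*log10(R_b) = 79.4507 dB-Hz
Eb/N0 = C/N0 - 10*log10(R_b) = 96.4000 - 79.4507 = 16.9493 dB
Margin = Eb/N0 - Eb/N0_req = 16.9493 - 9.8 = 7.1493 dB (link closes)

7.1493 dB


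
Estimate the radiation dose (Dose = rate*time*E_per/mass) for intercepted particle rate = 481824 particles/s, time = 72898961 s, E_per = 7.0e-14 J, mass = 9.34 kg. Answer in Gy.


Total energy deposited = rate * time * E_per
  = 481824 * 72898961 * 7.0e-14 = 2.4587 J
Dose = E_total / mass = 2.4587 / 9.34
Dose = 0.2632455 Gy

0.2632 Gy


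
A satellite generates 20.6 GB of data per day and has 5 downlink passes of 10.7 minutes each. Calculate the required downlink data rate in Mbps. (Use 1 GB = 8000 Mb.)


total contact time = 5 * 10.7 * 60 = 3210.0000 s
data = 20.6 GB = 164800.0000 Mb
rate = 164800.0000 / 3210.0000 = 51.3396 Mbps

51.3396 Mbps


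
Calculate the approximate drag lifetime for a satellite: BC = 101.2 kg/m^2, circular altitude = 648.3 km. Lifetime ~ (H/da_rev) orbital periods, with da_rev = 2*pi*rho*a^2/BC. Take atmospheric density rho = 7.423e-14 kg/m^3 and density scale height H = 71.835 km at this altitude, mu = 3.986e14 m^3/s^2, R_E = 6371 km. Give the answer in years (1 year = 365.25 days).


a = R_E + alt = 7019.3000 km = 7.0193e+06 m
da_rev = 2*pi*rho*a^2/BC = 2*pi*7.423e-14*(7.0193e+06)^2/101.2 = 0.227073485 m per revolution
N = H/da_rev = 71835.0000 m / 0.227073485 m = 316351.3348 revolutions
P = 2*pi*sqrt(a^3/mu) = 5852.6416 s
lifetime = N*P = 316351.3348 * 5852.6416 = 1.851491e+09 s = 21429.2937 days
years = 21429.2937 / 365.25 = 58.6702 years

58.6702 years


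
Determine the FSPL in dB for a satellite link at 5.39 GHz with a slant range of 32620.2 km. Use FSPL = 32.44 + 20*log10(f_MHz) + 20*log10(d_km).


f = 5.39 GHz = 5390.0000 MHz
d = 32620.2 km
FSPL = 32.44 + 20*log10(5390.0000) + 20*log10(32620.2)
FSPL = 32.44 + 74.6318 + 90.2697
FSPL = 197.3415 dB

197.3415 dB


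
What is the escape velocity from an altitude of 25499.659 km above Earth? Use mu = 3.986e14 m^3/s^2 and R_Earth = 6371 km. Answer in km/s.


r = 6371.0 + 25499.659 = 31870.6590 km = 3.1870659e+07 m
v_esc = sqrt(2*mu/r) = sqrt(2*3.986e14 / 3.1870659e+07)
v_esc = 5001.3601 m/s = 5.0014 km/s

5.0014 km/s


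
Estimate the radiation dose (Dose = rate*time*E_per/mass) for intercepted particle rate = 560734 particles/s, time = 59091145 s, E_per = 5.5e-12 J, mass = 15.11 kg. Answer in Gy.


Total energy deposited = rate * time * E_per
  = 560734 * 59091145 * 5.5e-12 = 182.2393 J
Dose = E_total / mass = 182.2393 / 15.11
Dose = 12.0608 Gy

12.0608 Gy


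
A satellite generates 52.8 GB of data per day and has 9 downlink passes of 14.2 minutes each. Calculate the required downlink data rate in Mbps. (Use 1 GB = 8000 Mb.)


total contact time = 9 * 14.2 * 60 = 7668.0000 s
data = 52.8 GB = 422400.0000 Mb
rate = 422400.0000 / 7668.0000 = 55.0861 Mbps

55.0861 Mbps


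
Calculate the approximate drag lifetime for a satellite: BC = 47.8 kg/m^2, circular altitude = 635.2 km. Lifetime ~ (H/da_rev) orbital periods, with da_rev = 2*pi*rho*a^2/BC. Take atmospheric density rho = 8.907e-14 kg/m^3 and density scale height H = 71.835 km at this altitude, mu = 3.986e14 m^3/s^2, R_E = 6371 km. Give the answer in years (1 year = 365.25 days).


a = R_E + alt = 7006.2000 km = 7.0062e+06 m
da_rev = 2*pi*rho*a^2/BC = 2*pi*8.907e-14*(7.0062e+06)^2/47.8 = 0.574709644 m per revolution
N = H/da_rev = 71835.0000 m / 0.574709644 m = 124993.5523 revolutions
P = 2*pi*sqrt(a^3/mu) = 5836.2652 s
lifetime = N*P = 124993.5523 * 5836.2652 = 7.2949552e+08 s = 8443.2352 days
years = 8443.2352 / 365.25 = 23.1163 years

23.1163 years


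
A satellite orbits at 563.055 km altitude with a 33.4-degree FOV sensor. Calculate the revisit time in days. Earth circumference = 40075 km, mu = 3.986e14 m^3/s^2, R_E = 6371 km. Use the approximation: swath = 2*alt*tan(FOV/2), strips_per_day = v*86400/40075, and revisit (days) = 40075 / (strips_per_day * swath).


swath = 2*563.055*tan(0.29147) = 337.8492 km
v = sqrt(mu/r) = 7581.8468 m/s = 7.5818 km/s
strips/day = v*86400/40075 = 7.5818*86400/40075 = 16.3461
coverage/day = strips * swath = 16.3461 * 337.8492 = 5522.5302 km
revisit = 40075 / 5522.5302 = 7.2566 days

7.2566 days


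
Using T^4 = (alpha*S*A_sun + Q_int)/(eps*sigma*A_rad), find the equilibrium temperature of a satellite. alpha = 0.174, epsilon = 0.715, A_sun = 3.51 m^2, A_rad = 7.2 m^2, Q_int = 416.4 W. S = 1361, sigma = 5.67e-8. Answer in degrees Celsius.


Numerator = alpha*S*A_sun + Q_int = 0.174*1361*3.51 + 416.4 = 1247.6171 W
Denominator = eps*sigma*A_rad = 0.715*5.67e-8*7.2 = 2.918916e-07 W/K^4
T^4 = 4.2742482e+09 K^4
T = 255.6907 K = -17.4593 C

-17.4593 degrees Celsius


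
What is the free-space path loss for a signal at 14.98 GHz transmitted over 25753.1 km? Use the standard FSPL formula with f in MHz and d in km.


f = 14.98 GHz = 14980.0000 MHz
d = 25753.1 km
FSPL = 32.44 + 20*log10(14980.0000) + 20*log10(25753.1)
FSPL = 32.44 + 83.5102 + 88.2166
FSPL = 204.1668 dB

204.1668 dB


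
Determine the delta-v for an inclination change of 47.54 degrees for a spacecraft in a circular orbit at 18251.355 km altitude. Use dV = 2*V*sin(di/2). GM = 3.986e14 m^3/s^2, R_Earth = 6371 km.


r = 24622.3550 km = 2.4622355e+07 m
V = sqrt(mu/r) = 4023.4986 m/s
di = 47.54 deg = 0.8297295 rad
dV = 2*V*sin(di/2) = 2*4023.4986*sin(0.4148648)
dV = 3243.4723 m/s = 3.2435 km/s

3.2435 km/s


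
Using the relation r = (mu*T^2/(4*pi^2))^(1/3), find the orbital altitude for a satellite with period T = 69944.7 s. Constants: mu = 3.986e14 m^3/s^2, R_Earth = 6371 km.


T = 69944.7 s
r = (mu*T^2/(4*pi^2))^(1/3) = (3.986e14 * 69944.7^2 / (4*pi^2))^(1/3)
r = 3.669124e+07 m = 36691.2404 km
alt = r - R_E = 36691.2404 - 6371 = 30320.2404 km

30320.2404 km


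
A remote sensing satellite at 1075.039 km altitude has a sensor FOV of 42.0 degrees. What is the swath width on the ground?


FOV = 42.0 deg = 0.7330383 rad
swath = 2 * alt * tan(FOV/2) = 2 * 1075.039 * tan(0.3665191)
swath = 2 * 1075.039 * 0.383864
swath = 825.3376 km

825.3376 km


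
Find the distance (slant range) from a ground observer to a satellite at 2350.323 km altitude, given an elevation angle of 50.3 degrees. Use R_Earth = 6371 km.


h = 2350.323 km, el = 50.3 deg
d = -R_E*sin(el) + sqrt((R_E*sin(el))^2 + 2*R_E*h + h^2)
d = -6371.0000*sin(0.8779006) + sqrt((6371.0000*0.7693996)^2 + 2*6371.0000*2350.323 + 2350.323^2)
d = 2811.7742 km

2811.7742 km


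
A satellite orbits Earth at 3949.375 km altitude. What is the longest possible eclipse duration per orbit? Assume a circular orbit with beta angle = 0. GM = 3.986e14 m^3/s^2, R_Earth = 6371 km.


r = 10320.3750 km
T = 173.9014 min
Eclipse fraction = arcsin(R_E/r)/pi = arcsin(6371.0000/10320.3750)/pi
= arcsin(0.6173225)/pi = 0.2117826
Eclipse duration = 0.2117826 * 173.9014 = 36.8293 min

36.8293 minutes


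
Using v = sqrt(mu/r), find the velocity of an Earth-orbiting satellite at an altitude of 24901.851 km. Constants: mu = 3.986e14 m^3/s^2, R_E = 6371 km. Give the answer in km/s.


r = R_E + alt = 6371.0 + 24901.851 = 31272.8510 km = 3.1272851e+07 m
v = sqrt(mu/r) = sqrt(3.986e14 / 3.1272851e+07) = 3570.1372 m/s = 3.5701 km/s

3.5701 km/s


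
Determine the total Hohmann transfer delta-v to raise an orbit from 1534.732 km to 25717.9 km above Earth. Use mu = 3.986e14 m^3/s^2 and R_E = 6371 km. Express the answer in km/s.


r1 = 7905.7320 km = 7.905732e+06 m
r2 = 32088.9000 km = 3.20889e+07 m
dv1 = sqrt(mu/r1)*(sqrt(2*r2/(r1+r2)) - 1) = 1894.1096 m/s
dv2 = sqrt(mu/r2)*(1 - sqrt(2*r1/(r1+r2))) = 1308.4150 m/s
total dv = |dv1| + |dv2| = 1894.1096 + 1308.4150 = 3202.5246 m/s = 3.2025 km/s

3.2025 km/s


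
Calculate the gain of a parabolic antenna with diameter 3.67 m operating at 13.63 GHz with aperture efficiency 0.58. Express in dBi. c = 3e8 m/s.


lambda = c/f = 3e8 / 1.363e+10 = 0.02201027 m
G = eta*(pi*D/lambda)^2 = 0.58*(pi*3.67/0.02201027)^2
G = 159150.8893 (linear)
G = 10*log10(159150.8893) = 52.0181 dBi

52.0181 dBi


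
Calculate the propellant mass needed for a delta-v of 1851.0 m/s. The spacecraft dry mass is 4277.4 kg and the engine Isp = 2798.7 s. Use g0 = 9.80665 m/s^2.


ve = Isp * g0 = 2798.7 * 9.80665 = 27445.871355 m/s
mass ratio = exp(dv/ve) = exp(1851.0/27445.871355) = 1.06976804
m_prop = m_dry * (mr - 1) = 4277.4 * (1.06976804 - 1)
m_prop = 298.4258 kg

298.4258 kg


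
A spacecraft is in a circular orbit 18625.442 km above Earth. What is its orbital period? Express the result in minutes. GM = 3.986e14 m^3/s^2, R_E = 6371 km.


r = 24996.4420 km = 2.4996442e+07 m
T = 2*pi*sqrt(r^3/mu) = 2*pi*sqrt(1.561833e+22 / 3.986e14)
T = 39330.4137 s = 655.5069 min

655.5069 minutes


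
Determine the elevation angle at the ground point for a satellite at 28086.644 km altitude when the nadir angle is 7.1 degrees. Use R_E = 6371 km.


r = R_E + alt = 34457.6440 km
Law of sines in the satellite / Earth-center / ground-point triangle:
  sin(nadir)/R_E = sin(90 + el)/r  =>  cos(el) = (r/R_E)*sin(nadir)
cos(el) = (34457.6440 / 6371.0000) * sin(7.1 deg) = 0.6685003
el = arccos(0.6685003) = 48.0486 deg
(Earth-central angle = 90 - nadir - el = 34.8514 deg)

48.0486 degrees


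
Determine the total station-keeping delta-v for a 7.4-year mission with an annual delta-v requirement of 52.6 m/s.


dV = rate * years = 52.6 * 7.4
dV = 389.2400 m/s

389.2400 m/s


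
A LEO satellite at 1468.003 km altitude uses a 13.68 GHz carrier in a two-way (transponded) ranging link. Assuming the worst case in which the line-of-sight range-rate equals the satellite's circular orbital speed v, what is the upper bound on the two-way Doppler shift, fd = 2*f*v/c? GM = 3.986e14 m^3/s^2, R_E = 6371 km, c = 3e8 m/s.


r = 7.839003e+06 m
v = sqrt(mu/r) = 7130.7996 m/s (worst-case radial velocity)
f = 13.68 GHz = 1.368e+10 Hz
fd = 2*f*v/c = 2*1.368e+10*7130.7996/3.0e+08
fd = 650328.9241 Hz

650328.9241 Hz


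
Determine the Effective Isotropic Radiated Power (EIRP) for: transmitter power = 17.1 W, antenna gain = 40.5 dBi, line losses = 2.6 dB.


Pt = 17.1 W = 12.3300 dBW
EIRP = Pt_dBW + Gt - losses = 12.3300 + 40.5 - 2.6 = 50.2300 dBW

50.2300 dBW


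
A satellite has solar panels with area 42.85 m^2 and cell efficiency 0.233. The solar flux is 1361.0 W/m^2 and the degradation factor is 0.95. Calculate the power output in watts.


P = area * eta * S * degradation
P = 42.85 * 0.233 * 1361.0 * 0.95
P = 12908.8774 W

12908.8774 W


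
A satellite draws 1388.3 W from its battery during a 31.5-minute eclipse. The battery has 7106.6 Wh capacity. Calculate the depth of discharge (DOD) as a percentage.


E_used = P * t / 60 = 1388.3 * 31.5 / 60 = 728.8575 Wh
DOD = E_used / E_total * 100 = 728.8575 / 7106.6 * 100
DOD = 10.2561 %

10.2561 %


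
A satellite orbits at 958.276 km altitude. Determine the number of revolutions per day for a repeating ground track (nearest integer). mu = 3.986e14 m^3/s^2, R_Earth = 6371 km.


r = 7.329276e+06 m
T = 2*pi*sqrt(r^3/mu) = 6244.5743 s = 104.0762 min
revs/day = 1440 / 104.0762 = 13.8360
Rounded: 14 revolutions per day

14 revolutions per day


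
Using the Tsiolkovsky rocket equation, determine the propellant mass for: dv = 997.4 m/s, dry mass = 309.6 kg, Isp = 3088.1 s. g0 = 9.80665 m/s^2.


ve = Isp * g0 = 3088.1 * 9.80665 = 30283.915865 m/s
mass ratio = exp(dv/ve) = exp(997.4/30283.915865) = 1.03348333
m_prop = m_dry * (mr - 1) = 309.6 * (1.03348333 - 1)
m_prop = 10.3664 kg

10.3664 kg


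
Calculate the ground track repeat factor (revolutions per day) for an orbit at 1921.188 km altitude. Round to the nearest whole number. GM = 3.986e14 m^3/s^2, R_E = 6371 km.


r = 8.292188e+06 m
T = 2*pi*sqrt(r^3/mu) = 7514.7568 s = 125.2459 min
revs/day = 1440 / 125.2459 = 11.4974
Rounded: 11 revolutions per day

11 revolutions per day


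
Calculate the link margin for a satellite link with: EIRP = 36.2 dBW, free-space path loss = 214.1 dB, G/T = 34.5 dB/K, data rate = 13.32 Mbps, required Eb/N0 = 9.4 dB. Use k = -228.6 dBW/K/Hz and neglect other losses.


C/N0 = EIRP - FSPL + G/T - k = 36.2 - 214.1 + 34.5 - (-228.6)
C/N0 = 85.2000 dB-Hz
R_b = 13.32 Mbps = 1.332e+07 bps -> 10*log10(R_b) = 71.2450 dB-Hz
Eb/N0 = C/N0 - 10*log10(R_b) = 85.2000 - 71.2450 = 13.9550 dB
Margin = Eb/N0 - Eb/N0_req = 13.9550 - 9.4 = 4.5550 dB (link closes)

4.5550 dB


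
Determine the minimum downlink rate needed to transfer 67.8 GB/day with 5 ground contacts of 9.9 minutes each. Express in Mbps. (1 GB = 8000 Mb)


total contact time = 5 * 9.9 * 60 = 2970.0000 s
data = 67.8 GB = 542400.0000 Mb
rate = 542400.0000 / 2970.0000 = 182.6263 Mbps

182.6263 Mbps


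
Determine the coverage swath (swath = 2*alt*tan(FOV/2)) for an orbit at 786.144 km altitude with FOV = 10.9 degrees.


FOV = 10.9 deg = 0.1902409 rad
swath = 2 * alt * tan(FOV/2) = 2 * 786.144 * tan(0.09512044)
swath = 2 * 786.144 * 0.09540837
swath = 150.0094 km

150.0094 km


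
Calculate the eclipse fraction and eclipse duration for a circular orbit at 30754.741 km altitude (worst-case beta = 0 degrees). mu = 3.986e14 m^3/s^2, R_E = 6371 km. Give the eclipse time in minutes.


r = 37125.7410 km
T = 1186.5135 min
Eclipse fraction = arcsin(R_E/r)/pi = arcsin(6371.0000/37125.7410)/pi
= arcsin(0.171606)/pi = 0.0548956
Eclipse duration = 0.0548956 * 1186.5135 = 65.1344 min

65.1344 minutes


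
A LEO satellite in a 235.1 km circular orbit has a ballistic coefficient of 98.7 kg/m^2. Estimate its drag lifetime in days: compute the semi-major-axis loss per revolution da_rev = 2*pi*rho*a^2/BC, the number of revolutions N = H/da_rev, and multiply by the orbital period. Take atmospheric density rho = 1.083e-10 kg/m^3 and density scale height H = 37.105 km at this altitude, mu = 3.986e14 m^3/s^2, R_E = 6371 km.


a = R_E + alt = 6606.1000 km = 6.6061e+06 m
da_rev = 2*pi*rho*a^2/BC = 2*pi*1.083e-10*(6.6061e+06)^2/98.7 = 300.871783 m per revolution
N = H/da_rev = 37105.0000 m / 300.871783 m = 123.3250 revolutions
P = 2*pi*sqrt(a^3/mu) = 5343.5384 s
lifetime = N*P = 123.3250 * 5343.5384 = 658991.6519 s = 7.6272 days

7.6272 days


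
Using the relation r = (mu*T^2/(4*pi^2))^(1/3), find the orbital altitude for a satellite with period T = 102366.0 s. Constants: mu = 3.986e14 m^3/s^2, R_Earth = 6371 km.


T = 102366.0 s
r = (mu*T^2/(4*pi^2))^(1/3) = (3.986e14 * 102366.0^2 / (4*pi^2))^(1/3)
r = 4.7296573e+07 m = 47296.5731 km
alt = r - R_E = 47296.5731 - 6371 = 40925.5731 km

40925.5731 km


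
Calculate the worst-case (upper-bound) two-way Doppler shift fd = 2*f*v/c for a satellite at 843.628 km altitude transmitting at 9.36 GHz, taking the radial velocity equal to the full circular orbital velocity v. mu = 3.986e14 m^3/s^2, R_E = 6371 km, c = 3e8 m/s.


r = 7.214628e+06 m
v = sqrt(mu/r) = 7432.9579 m/s (worst-case radial velocity)
f = 9.36 GHz = 9.36e+09 Hz
fd = 2*f*v/c = 2*9.36e+09*7432.9579/3.0e+08
fd = 463816.5759 Hz

463816.5759 Hz


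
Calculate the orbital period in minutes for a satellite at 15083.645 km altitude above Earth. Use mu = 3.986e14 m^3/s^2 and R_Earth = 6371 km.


r = 21454.6450 km = 2.1454645e+07 m
T = 2*pi*sqrt(r^3/mu) = 2*pi*sqrt(9.8756115e+21 / 3.986e14)
T = 31274.7049 s = 521.2451 min

521.2451 minutes


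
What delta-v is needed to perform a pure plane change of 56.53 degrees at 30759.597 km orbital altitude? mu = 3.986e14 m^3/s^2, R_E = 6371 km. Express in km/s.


r = 37130.5970 km = 3.7130597e+07 m
V = sqrt(mu/r) = 3276.4435 m/s
di = 56.53 deg = 0.9866346 rad
dV = 2*V*sin(di/2) = 2*3276.4435*sin(0.4933173)
dV = 3103.1214 m/s = 3.1031 km/s

3.1031 km/s


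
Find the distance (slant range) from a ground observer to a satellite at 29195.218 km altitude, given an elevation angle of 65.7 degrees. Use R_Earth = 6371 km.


h = 29195.218 km, el = 65.7 deg
d = -R_E*sin(el) + sqrt((R_E*sin(el))^2 + 2*R_E*h + h^2)
d = -6371.0000*sin(1.1467) + sqrt((6371.0000*0.9114033)^2 + 2*6371.0000*29195.218 + 29195.218^2)
d = 29662.9049 km

29662.9049 km


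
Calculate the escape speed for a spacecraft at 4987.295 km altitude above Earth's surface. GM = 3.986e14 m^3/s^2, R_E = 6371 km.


r = 6371.0 + 4987.295 = 11358.2950 km = 1.1358295e+07 m
v_esc = sqrt(2*mu/r) = sqrt(2*3.986e14 / 1.1358295e+07)
v_esc = 8377.7438 m/s = 8.3777 km/s

8.3777 km/s


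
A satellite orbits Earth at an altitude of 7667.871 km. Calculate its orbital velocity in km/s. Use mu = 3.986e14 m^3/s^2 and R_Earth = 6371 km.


r = R_E + alt = 6371.0 + 7667.871 = 14038.8710 km = 1.4038871e+07 m
v = sqrt(mu/r) = sqrt(3.986e14 / 1.4038871e+07) = 5328.4704 m/s = 5.3285 km/s

5.3285 km/s


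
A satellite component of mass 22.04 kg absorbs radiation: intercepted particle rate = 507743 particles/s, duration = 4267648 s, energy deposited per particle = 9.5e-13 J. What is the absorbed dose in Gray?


Total energy deposited = rate * time * E_per
  = 507743 * 4267648 * 9.5e-13 = 2.0585 J
Dose = E_total / mass = 2.0585 / 22.04
Dose = 0.0933995 Gy

0.0934 Gy


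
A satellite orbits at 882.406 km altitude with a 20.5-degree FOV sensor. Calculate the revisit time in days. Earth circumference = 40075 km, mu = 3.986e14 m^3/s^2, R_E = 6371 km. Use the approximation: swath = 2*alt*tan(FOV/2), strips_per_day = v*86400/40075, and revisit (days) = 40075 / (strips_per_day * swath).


swath = 2*882.406*tan(0.1788962) = 319.1300 km
v = sqrt(mu/r) = 7413.0624 m/s = 7.4131 km/s
strips/day = v*86400/40075 = 7.4131*86400/40075 = 15.9822
coverage/day = strips * swath = 15.9822 * 319.1300 = 5100.4147 km
revisit = 40075 / 5100.4147 = 7.8572 days

7.8572 days


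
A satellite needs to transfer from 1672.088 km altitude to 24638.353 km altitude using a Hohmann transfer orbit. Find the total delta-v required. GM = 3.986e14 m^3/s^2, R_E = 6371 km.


r1 = 8043.0880 km = 8.043088e+06 m
r2 = 31009.3530 km = 3.1009353e+07 m
dv1 = sqrt(mu/r1)*(sqrt(2*r2/(r1+r2)) - 1) = 1831.6977 m/s
dv2 = sqrt(mu/r2)*(1 - sqrt(2*r1/(r1+r2))) = 1284.2312 m/s
total dv = |dv1| + |dv2| = 1831.6977 + 1284.2312 = 3115.9288 m/s = 3.1159 km/s

3.1159 km/s


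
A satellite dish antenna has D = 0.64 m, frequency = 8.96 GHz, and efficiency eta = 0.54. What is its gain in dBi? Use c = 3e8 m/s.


lambda = c/f = 3e8 / 8.96e+09 = 0.03348214 m
G = eta*(pi*D/lambda)^2 = 0.54*(pi*0.64/0.03348214)^2
G = 1947.2735 (linear)
G = 10*log10(1947.2735) = 32.8943 dBi

32.8943 dBi


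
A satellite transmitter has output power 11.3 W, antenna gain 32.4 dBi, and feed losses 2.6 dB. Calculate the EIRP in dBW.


Pt = 11.3 W = 10.5308 dBW
EIRP = Pt_dBW + Gt - losses = 10.5308 + 32.4 - 2.6 = 40.3308 dBW

40.3308 dBW


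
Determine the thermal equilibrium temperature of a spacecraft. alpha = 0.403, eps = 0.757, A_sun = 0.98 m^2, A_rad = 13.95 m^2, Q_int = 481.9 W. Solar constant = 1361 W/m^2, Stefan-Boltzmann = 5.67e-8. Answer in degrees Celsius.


Numerator = alpha*S*A_sun + Q_int = 0.403*1361*0.98 + 481.9 = 1019.4133 W
Denominator = eps*sigma*A_rad = 0.757*5.67e-8*13.95 = 5.987605e-07 W/K^4
T^4 = 1.7025394e+09 K^4
T = 203.1301 K = -70.0199 C

-70.0199 degrees Celsius


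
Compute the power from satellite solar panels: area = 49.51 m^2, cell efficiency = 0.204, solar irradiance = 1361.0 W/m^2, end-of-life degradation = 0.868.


P = area * eta * S * degradation
P = 49.51 * 0.204 * 1361.0 * 0.868
P = 11931.6621 W

11931.6621 W


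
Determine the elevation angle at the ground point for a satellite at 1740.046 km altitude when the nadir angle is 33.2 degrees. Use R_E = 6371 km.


r = R_E + alt = 8111.0460 km
Law of sines in the satellite / Earth-center / ground-point triangle:
  sin(nadir)/R_E = sin(90 + el)/r  =>  cos(el) = (r/R_E)*sin(nadir)
cos(el) = (8111.0460 / 6371.0000) * sin(33.2 deg) = 0.6971136
el = arccos(0.6971136) = 45.8041 deg
(Earth-central angle = 90 - nadir - el = 10.9959 deg)

45.8041 degrees


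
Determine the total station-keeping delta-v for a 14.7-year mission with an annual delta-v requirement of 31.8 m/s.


dV = rate * years = 31.8 * 14.7
dV = 467.4600 m/s

467.4600 m/s


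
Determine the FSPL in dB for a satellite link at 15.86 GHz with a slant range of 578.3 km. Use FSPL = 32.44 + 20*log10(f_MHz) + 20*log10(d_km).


f = 15.86 GHz = 15860.0000 MHz
d = 578.3 km
FSPL = 32.44 + 20*log10(15860.0000) + 20*log10(578.3)
FSPL = 32.44 + 84.0061 + 55.2431
FSPL = 171.6891 dB

171.6891 dB


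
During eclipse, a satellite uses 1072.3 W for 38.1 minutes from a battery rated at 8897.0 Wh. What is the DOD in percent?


E_used = P * t / 60 = 1072.3 * 38.1 / 60 = 680.9105 Wh
DOD = E_used / E_total * 100 = 680.9105 / 8897.0 * 100
DOD = 7.6533 %

7.6533 %


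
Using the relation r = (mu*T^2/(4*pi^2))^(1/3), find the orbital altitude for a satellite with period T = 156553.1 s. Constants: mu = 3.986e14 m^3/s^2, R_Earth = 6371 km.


T = 156553.1 s
r = (mu*T^2/(4*pi^2))^(1/3) = (3.986e14 * 156553.1^2 / (4*pi^2))^(1/3)
r = 6.2781781e+07 m = 62781.7813 km
alt = r - R_E = 62781.7813 - 6371 = 56410.7813 km

56410.7813 km


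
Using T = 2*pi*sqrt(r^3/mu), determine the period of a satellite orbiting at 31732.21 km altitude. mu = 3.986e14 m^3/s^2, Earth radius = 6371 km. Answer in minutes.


r = 38103.2100 km = 3.810321e+07 m
T = 2*pi*sqrt(r^3/mu) = 2*pi*sqrt(5.5320321e+22 / 3.986e14)
T = 74020.7647 s = 1233.6794 min

1233.6794 minutes
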